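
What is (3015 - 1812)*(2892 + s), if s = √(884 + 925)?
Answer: 3479076 + 3609*√201 ≈ 3.5302e+6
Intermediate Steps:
s = 3*√201 (s = √1809 = 3*√201 ≈ 42.532)
(3015 - 1812)*(2892 + s) = (3015 - 1812)*(2892 + 3*√201) = 1203*(2892 + 3*√201) = 3479076 + 3609*√201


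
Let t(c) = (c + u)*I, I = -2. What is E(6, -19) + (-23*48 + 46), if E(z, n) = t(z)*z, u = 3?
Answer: -1166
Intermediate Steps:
t(c) = -6 - 2*c (t(c) = (c + 3)*(-2) = (3 + c)*(-2) = -6 - 2*c)
E(z, n) = z*(-6 - 2*z) (E(z, n) = (-6 - 2*z)*z = z*(-6 - 2*z))
E(6, -19) + (-23*48 + 46) = 2*6*(-3 - 1*6) + (-23*48 + 46) = 2*6*(-3 - 6) + (-1104 + 46) = 2*6*(-9) - 1058 = -108 - 1058 = -1166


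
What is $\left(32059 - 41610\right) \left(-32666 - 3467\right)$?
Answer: $345106283$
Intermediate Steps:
$\left(32059 - 41610\right) \left(-32666 - 3467\right) = \left(-9551\right) \left(-36133\right) = 345106283$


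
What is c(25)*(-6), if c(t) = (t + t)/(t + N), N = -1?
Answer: -25/2 ≈ -12.500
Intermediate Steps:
c(t) = 2*t/(-1 + t) (c(t) = (t + t)/(t - 1) = (2*t)/(-1 + t) = 2*t/(-1 + t))
c(25)*(-6) = (2*25/(-1 + 25))*(-6) = (2*25/24)*(-6) = (2*25*(1/24))*(-6) = (25/12)*(-6) = -25/2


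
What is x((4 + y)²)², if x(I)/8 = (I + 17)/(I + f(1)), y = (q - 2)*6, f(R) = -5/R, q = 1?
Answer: 28224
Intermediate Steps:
y = -6 (y = (1 - 2)*6 = -1*6 = -6)
x(I) = 8*(17 + I)/(-5 + I) (x(I) = 8*((I + 17)/(I - 5/1)) = 8*((17 + I)/(I - 5*1)) = 8*((17 + I)/(I - 5)) = 8*((17 + I)/(-5 + I)) = 8*(17 + I)/(-5 + I))
x((4 + y)²)² = (8*(17 + (4 - 6)²)/(-5 + (4 - 6)²))² = (8*(17 + (-2)²)/(-5 + (-2)²))² = (8*(17 + 4)/(-5 + 4))² = (8*21/(-1))² = (8*(-1)*21)² = (-168)² = 28224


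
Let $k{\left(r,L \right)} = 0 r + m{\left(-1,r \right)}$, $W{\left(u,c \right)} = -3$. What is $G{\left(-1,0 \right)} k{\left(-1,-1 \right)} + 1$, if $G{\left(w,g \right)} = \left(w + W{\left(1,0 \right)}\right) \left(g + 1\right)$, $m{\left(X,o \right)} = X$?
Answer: $5$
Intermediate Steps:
$k{\left(r,L \right)} = -1$ ($k{\left(r,L \right)} = 0 r - 1 = 0 - 1 = -1$)
$G{\left(w,g \right)} = \left(1 + g\right) \left(-3 + w\right)$ ($G{\left(w,g \right)} = \left(w - 3\right) \left(g + 1\right) = \left(-3 + w\right) \left(1 + g\right) = \left(1 + g\right) \left(-3 + w\right)$)
$G{\left(-1,0 \right)} k{\left(-1,-1 \right)} + 1 = \left(-3 - 1 - 0 + 0 \left(-1\right)\right) \left(-1\right) + 1 = \left(-3 - 1 + 0 + 0\right) \left(-1\right) + 1 = \left(-4\right) \left(-1\right) + 1 = 4 + 1 = 5$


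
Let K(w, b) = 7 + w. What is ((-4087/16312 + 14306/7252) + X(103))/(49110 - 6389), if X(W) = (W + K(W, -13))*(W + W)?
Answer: 1297683808105/1263416157976 ≈ 1.0271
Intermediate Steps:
X(W) = 2*W*(7 + 2*W) (X(W) = (W + (7 + W))*(W + W) = (7 + 2*W)*(2*W) = 2*W*(7 + 2*W))
((-4087/16312 + 14306/7252) + X(103))/(49110 - 6389) = ((-4087/16312 + 14306/7252) + 2*103*(7 + 2*103))/(49110 - 6389) = ((-4087*1/16312 + 14306*(1/7252)) + 2*103*(7 + 206))/42721 = ((-4087/16312 + 7153/3626) + 2*103*213)*(1/42721) = (50930137/29573656 + 43878)*(1/42721) = (1297683808105/29573656)*(1/42721) = 1297683808105/1263416157976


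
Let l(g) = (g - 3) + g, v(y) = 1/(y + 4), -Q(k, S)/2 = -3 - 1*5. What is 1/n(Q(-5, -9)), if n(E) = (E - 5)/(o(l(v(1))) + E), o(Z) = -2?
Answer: 14/11 ≈ 1.2727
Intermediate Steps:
Q(k, S) = 16 (Q(k, S) = -2*(-3 - 1*5) = -2*(-3 - 5) = -2*(-8) = 16)
v(y) = 1/(4 + y)
l(g) = -3 + 2*g (l(g) = (-3 + g) + g = -3 + 2*g)
n(E) = (-5 + E)/(-2 + E) (n(E) = (E - 5)/(-2 + E) = (-5 + E)/(-2 + E))
1/n(Q(-5, -9)) = 1/((-5 + 16)/(-2 + 16)) = 1/(11/14) = 14/11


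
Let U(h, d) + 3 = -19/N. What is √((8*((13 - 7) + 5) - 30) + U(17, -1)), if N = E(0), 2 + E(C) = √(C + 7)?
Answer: √(-129 + 55*√7)/√(-2 + √7) ≈ 5.0574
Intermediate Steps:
E(C) = -2 + √(7 + C) (E(C) = -2 + √(C + 7) = -2 + √(7 + C))
N = -2 + √7 (N = -2 + √(7 + 0) = -2 + √7 ≈ 0.64575)
U(h, d) = -3 - 19/(-2 + √7)
√((8*((13 - 7) + 5) - 30) + U(17, -1)) = √((8*((13 - 7) + 5) - 30) + (-47/3 - 19*√7/3)) = √((8*(6 + 5) - 30) + (-47/3 - 19*√7/3)) = √((8*11 - 30) + (-47/3 - 19*√7/3)) = √((88 - 30) + (-47/3 - 19*√7/3)) = √(58 + (-47/3 - 19*√7/3)) = √(127/3 - 19*√7/3)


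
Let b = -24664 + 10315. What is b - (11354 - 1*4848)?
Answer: -20855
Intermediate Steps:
b = -14349
b - (11354 - 1*4848) = -14349 - (11354 - 1*4848) = -14349 - (11354 - 4848) = -14349 - 1*6506 = -14349 - 6506 = -20855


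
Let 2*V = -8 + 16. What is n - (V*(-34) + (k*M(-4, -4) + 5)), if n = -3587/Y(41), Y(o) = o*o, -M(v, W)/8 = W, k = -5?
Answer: 485584/1681 ≈ 288.87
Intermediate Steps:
M(v, W) = -8*W
Y(o) = o²
V = 4 (V = (-8 + 16)/2 = (½)*8 = 4)
n = -3587/1681 (n = -3587/(41²) = -3587/1681 ≈ -2.1339)
n - (V*(-34) + (k*M(-4, -4) + 5)) = -3587/1681 - (4*(-34) + (-(-40)*(-4) + 5)) = -3587/1681 - (-136 + (-5*32 + 5)) = -3587/1681 - (-136 + (-160 + 5)) = -3587/1681 - (-136 - 155) = -3587/1681 - 1*(-291) = -3587/1681 + 291 = 485584/1681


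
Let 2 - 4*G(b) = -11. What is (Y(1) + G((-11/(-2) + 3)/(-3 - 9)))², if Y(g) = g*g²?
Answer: 289/16 ≈ 18.063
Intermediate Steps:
Y(g) = g³
G(b) = 13/4 (G(b) = ½ - ¼*(-11) = ½ + 11/4 = 13/4)
(Y(1) + G((-11/(-2) + 3)/(-3 - 9)))² = (1³ + 13/4)² = (1 + 13/4)² = (17/4)² = 289/16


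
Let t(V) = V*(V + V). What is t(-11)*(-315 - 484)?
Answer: -193358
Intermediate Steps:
t(V) = 2*V² (t(V) = V*(2*V) = 2*V²)
t(-11)*(-315 - 484) = (2*(-11)²)*(-315 - 484) = (2*121)*(-799) = 242*(-799) = -193358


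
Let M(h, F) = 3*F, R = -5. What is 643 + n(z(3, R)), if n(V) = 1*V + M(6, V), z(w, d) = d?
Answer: 623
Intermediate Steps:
n(V) = 4*V (n(V) = 1*V + 3*V = V + 3*V = 4*V)
643 + n(z(3, R)) = 643 + 4*(-5) = 643 - 20 = 623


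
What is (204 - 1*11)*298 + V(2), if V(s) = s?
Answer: 57516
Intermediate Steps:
(204 - 1*11)*298 + V(2) = (204 - 1*11)*298 + 2 = (204 - 11)*298 + 2 = 193*298 + 2 = 57514 + 2 = 57516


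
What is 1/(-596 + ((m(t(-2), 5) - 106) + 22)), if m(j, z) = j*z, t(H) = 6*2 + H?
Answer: -1/630 ≈ -0.0015873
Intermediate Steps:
t(H) = 12 + H
1/(-596 + ((m(t(-2), 5) - 106) + 22)) = 1/(-596 + (((12 - 2)*5 - 106) + 22)) = 1/(-596 + ((10*5 - 106) + 22)) = 1/(-596 + ((50 - 106) + 22)) = 1/(-596 + (-56 + 22)) = 1/(-596 - 34) = 1/(-630) = -1/630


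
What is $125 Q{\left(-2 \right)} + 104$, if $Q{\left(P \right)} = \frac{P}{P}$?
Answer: $229$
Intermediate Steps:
$Q{\left(P \right)} = 1$
$125 Q{\left(-2 \right)} + 104 = 125 \cdot 1 + 104 = 125 + 104 = 229$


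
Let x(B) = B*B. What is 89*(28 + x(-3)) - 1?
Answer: 3292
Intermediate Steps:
x(B) = B²
89*(28 + x(-3)) - 1 = 89*(28 + (-3)²) - 1 = 89*(28 + 9) - 1 = 89*37 - 1 = 3293 - 1 = 3292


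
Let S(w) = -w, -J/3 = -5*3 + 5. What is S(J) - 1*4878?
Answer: -4908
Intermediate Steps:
J = 30 (J = -3*(-5*3 + 5) = -3*(-15 + 5) = -3*(-10) = 30)
S(J) - 1*4878 = -1*30 - 1*4878 = -30 - 4878 = -4908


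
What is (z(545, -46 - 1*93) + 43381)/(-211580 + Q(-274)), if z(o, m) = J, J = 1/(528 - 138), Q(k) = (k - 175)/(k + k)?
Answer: -4635693934/22609351245 ≈ -0.20503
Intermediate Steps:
Q(k) = (-175 + k)/(2*k) (Q(k) = (-175 + k)/((2*k)) = (-175 + k)*(1/(2*k)) = (-175 + k)/(2*k))
J = 1/390 ≈ 0.0025641
z(o, m) = 1/390
(z(545, -46 - 1*93) + 43381)/(-211580 + Q(-274)) = (1/390 + 43381)/(-211580 + (½)*(-175 - 274)/(-274)) = 16918591/(390*(-211580 + (½)*(-1/274)*(-449))) = 16918591/(390*(-211580 + 449/548)) = 16918591/(390*(-115945391/548)) = (16918591/390)*(-548/115945391) = -4635693934/22609351245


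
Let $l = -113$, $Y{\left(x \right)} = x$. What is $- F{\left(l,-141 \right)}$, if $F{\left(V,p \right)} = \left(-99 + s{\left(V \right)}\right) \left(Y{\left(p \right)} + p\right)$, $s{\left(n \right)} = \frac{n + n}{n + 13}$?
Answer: $- \frac{682017}{25} \approx -27281.0$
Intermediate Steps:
$s{\left(n \right)} = \frac{2 n}{13 + n}$
$F{\left(V,p \right)} = 2 p \left(-99 + \frac{2 V}{13 + V}\right)$ ($F{\left(V,p \right)} = \left(-99 + \frac{2 V}{13 + V}\right) \left(p + p\right) = \left(-99 + \frac{2 V}{13 + V}\right) 2 p = 2 p \left(-99 + \frac{2 V}{13 + V}\right)$)
$- F{\left(l,-141 \right)} = - \frac{2 \left(-141\right) \left(-1287 - -10961\right)}{13 - 113} = - \frac{2 \left(-141\right) \left(-1287 + 10961\right)}{-100} = - \frac{2 \left(-141\right) \left(-1\right) 9674}{100} = \left(-1\right) \frac{682017}{25} = - \frac{682017}{25}$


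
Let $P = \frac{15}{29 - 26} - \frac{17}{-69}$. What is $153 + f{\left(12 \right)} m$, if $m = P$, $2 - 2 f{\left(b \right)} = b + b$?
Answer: $\frac{6575}{69} \approx 95.29$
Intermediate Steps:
$f{\left(b \right)} = 1 - b$ ($f{\left(b \right)} = 1 - \frac{b + b}{2} = 1 - \frac{2 b}{2} = 1 - b$)
$P = \frac{362}{69}$ ($P = \frac{15}{29 - 26} - - \frac{17}{69} = \frac{15}{3} + \frac{17}{69} = 15 \cdot \frac{1}{3} + \frac{17}{69} = 5 + \frac{17}{69} = \frac{362}{69} \approx 5.2464$)
$m = \frac{362}{69} \approx 5.2464$
$153 + f{\left(12 \right)} m = 153 + \left(1 - 12\right) \frac{362}{69} = 153 - \frac{3982}{69} = \frac{6575}{69}$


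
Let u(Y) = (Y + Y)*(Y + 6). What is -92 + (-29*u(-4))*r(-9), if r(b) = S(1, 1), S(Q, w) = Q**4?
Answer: 372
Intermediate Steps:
r(b) = 1 (r(b) = 1**4 = 1)
u(Y) = 2*Y*(6 + Y) (u(Y) = (2*Y)*(6 + Y) = 2*Y*(6 + Y))
-92 + (-29*u(-4))*r(-9) = -92 - 58*(-4)*(6 - 4)*1 = -92 - 58*(-4)*2*1 = -92 - 29*(-16)*1 = -92 + 464*1 = -92 + 464 = 372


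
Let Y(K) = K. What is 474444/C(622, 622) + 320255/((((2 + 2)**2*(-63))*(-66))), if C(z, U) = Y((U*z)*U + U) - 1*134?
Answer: 73009919627/15160467168 ≈ 4.8158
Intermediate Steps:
C(z, U) = -134 + U + z*U**2 (C(z, U) = ((U*z)*U + U) - 1*134 = (z*U**2 + U) - 134 = (U + z*U**2) - 134 = -134 + U + z*U**2)
474444/C(622, 622) + 320255/((((2 + 2)**2*(-63))*(-66))) = 474444/(-134 + 622*(1 + 622*622)) + 320255/((((2 + 2)**2*(-63))*(-66))) = 474444/(-134 + 622*(1 + 386884)) + 320255/(((4**2*(-63))*(-66))) = 474444/(-134 + 622*386885) + 320255/(((16*(-63))*(-66))) = 474444/(-134 + 240642470) + 320255/((-1008*(-66))) = 474444/240642336 + 320255/66528 = 474444*(1/240642336) + 320255*(1/66528) = 39537/20053528 + 320255/66528 = 73009919627/15160467168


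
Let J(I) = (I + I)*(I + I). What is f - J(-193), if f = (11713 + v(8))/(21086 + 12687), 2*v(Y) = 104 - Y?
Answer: -5032030147/33773 ≈ -1.4900e+5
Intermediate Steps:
v(Y) = 52 - Y/2 (v(Y) = (104 - Y)/2 = 52 - Y/2)
f = 11761/33773 (f = (11713 + (52 - ½*8))/(21086 + 12687) = (11713 + (52 - 4))/33773 = (11713 + 48)*(1/33773) = 11761*(1/33773) = 11761/33773 ≈ 0.34824)
J(I) = 4*I² (J(I) = (2*I)*(2*I) = 4*I²)
f - J(-193) = 11761/33773 - 4*(-193)² = 11761/33773 - 4*37249 = 11761/33773 - 1*148996 = 11761/33773 - 148996 = -5032030147/33773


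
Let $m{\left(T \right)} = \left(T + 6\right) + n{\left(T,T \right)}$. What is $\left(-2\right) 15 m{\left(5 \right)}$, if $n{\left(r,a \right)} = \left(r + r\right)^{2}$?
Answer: $-3330$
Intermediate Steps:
$n{\left(r,a \right)} = 4 r^{2}$ ($n{\left(r,a \right)} = \left(2 r\right)^{2} = 4 r^{2}$)
$m{\left(T \right)} = 6 + T + 4 T^{2}$ ($m{\left(T \right)} = \left(T + 6\right) + 4 T^{2} = \left(6 + T\right) + 4 T^{2} = 6 + T + 4 T^{2}$)
$\left(-2\right) 15 m{\left(5 \right)} = \left(-2\right) 15 \left(6 + 5 + 4 \cdot 5^{2}\right) = - 30 \left(6 + 5 + 4 \cdot 25\right) = - 30 \left(6 + 5 + 100\right) = \left(-30\right) 111 = -3330$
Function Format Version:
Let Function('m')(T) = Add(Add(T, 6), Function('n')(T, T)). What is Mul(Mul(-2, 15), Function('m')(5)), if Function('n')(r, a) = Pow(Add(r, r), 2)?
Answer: -3330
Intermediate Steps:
Function('n')(r, a) = Mul(4, Pow(r, 2)) (Function('n')(r, a) = Pow(Mul(2, r), 2) = Mul(4, Pow(r, 2)))
Function('m')(T) = Add(6, T, Mul(4, Pow(T, 2))) (Function('m')(T) = Add(Add(T, 6), Mul(4, Pow(T, 2))) = Add(Add(6, T), Mul(4, Pow(T, 2))) = Add(6, T, Mul(4, Pow(T, 2))))
Mul(Mul(-2, 15), Function('m')(5)) = Mul(Mul(-2, 15), Add(6, 5, Mul(4, Pow(5, 2)))) = Mul(-30, Add(6, 5, Mul(4, 25))) = Mul(-30, Add(6, 5, 100)) = Mul(-30, 111) = -3330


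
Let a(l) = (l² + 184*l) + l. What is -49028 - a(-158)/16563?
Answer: -270682166/5521 ≈ -49028.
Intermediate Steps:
a(l) = l² + 185*l
-49028 - a(-158)/16563 = -49028 - (-158*(185 - 158))/16563 = -49028 - (-158*27)/16563 = -49028 - (-4266)/16563 = -49028 - 1*(-1422/5521) = -49028 + 1422/5521 = -270682166/5521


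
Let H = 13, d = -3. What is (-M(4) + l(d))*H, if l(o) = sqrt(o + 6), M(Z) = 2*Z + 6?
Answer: -182 + 13*sqrt(3) ≈ -159.48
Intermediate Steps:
M(Z) = 6 + 2*Z
l(o) = sqrt(6 + o)
(-M(4) + l(d))*H = (-(6 + 2*4) + sqrt(6 - 3))*13 = (-(6 + 8) + sqrt(3))*13 = (-1*14 + sqrt(3))*13 = (-14 + sqrt(3))*13 = -182 + 13*sqrt(3)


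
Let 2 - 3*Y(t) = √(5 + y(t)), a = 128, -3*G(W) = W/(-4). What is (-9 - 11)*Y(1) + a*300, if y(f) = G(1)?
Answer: 115160/3 + 10*√183/9 ≈ 38402.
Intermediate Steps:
G(W) = W/12 (G(W) = -W/(3*(-4)) = -W*(-1)/(3*4) = -(-1)*W/12 = W/12)
y(f) = 1/12 (y(f) = (1/12)*1 = 1/12)
Y(t) = ⅔ - √183/18 (Y(t) = ⅔ - √(5 + 1/12)/3 = ⅔ - √183/18)
(-9 - 11)*Y(1) + a*300 = (-9 - 11)*(⅔ - √183/18) + 128*300 = -20*(⅔ - √183/18) + 38400 = (-40/3 + 10*√183/9) + 38400 = 115160/3 + 10*√183/9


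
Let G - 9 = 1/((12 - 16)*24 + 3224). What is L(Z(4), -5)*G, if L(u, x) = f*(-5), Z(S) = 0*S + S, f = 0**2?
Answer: 0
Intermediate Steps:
f = 0
Z(S) = S (Z(S) = 0 + S = S)
L(u, x) = 0 (L(u, x) = 0*(-5) = 0)
G = 28153/3128 (G = 9 + 1/((12 - 16)*24 + 3224) = 9 + 1/(-4*24 + 3224) = 9 + 1/(-96 + 3224) = 9 + 1/3128 = 28153/3128 ≈ 9.0003)
L(Z(4), -5)*G = 0*(28153/3128) = 0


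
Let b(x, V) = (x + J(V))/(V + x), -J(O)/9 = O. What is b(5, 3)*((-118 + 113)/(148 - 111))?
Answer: 55/148 ≈ 0.37162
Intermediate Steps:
J(O) = -9*O
b(x, V) = (x - 9*V)/(V + x)
b(5, 3)*((-118 + 113)/(148 - 111)) = ((5 - 9*3)/(3 + 5))*((-118 + 113)/(148 - 111)) = ((5 - 27)/8)*(-5/37) = ((⅛)*(-22))*(-5*1/37) = -11/4*(-5/37) = 55/148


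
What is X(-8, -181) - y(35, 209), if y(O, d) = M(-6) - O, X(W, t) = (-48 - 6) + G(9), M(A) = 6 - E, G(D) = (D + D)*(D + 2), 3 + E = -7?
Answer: 163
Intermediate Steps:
E = -10 (E = -3 - 7 = -10)
G(D) = 2*D*(2 + D) (G(D) = (2*D)*(2 + D) = 2*D*(2 + D))
M(A) = 16 (M(A) = 6 - 1*(-10) = 6 + 10 = 16)
X(W, t) = 144 (X(W, t) = (-48 - 6) + 2*9*(2 + 9) = -54 + 2*9*11 = -54 + 198 = 144)
y(O, d) = 16 - O
X(-8, -181) - y(35, 209) = 144 - (16 - 1*35) = 144 - (16 - 35) = 144 - 1*(-19) = 144 + 19 = 163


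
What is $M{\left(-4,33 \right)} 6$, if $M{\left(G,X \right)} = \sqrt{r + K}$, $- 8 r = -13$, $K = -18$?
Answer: $\frac{3 i \sqrt{262}}{2} \approx 24.28 i$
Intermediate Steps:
$r = \frac{13}{8}$ ($r = \left(- \frac{1}{8}\right) \left(-13\right) = \frac{13}{8} \approx 1.625$)
$M{\left(G,X \right)} = \frac{i \sqrt{262}}{4}$ ($M{\left(G,X \right)} = \sqrt{\frac{13}{8} - 18} = \sqrt{- \frac{131}{8}} = \frac{i \sqrt{262}}{4}$)
$M{\left(-4,33 \right)} 6 = \frac{i \sqrt{262}}{4} \cdot 6 = \frac{3 i \sqrt{262}}{2}$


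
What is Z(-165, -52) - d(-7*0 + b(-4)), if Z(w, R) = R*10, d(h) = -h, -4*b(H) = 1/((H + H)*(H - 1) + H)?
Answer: -74881/144 ≈ -520.01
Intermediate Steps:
b(H) = -1/(4*(H + 2*H*(-1 + H))) (b(H) = -1/(4*((H + H)*(H - 1) + H)) = -1/(4*((2*H)*(-1 + H) + H)) = -1/(4*(2*H*(-1 + H) + H)) = -1/(4*(H + 2*H*(-1 + H))))
Z(w, R) = 10*R
Z(-165, -52) - d(-7*0 + b(-4)) = 10*(-52) - (-1)*(-7*0 - ¼/(-4*(-1 + 2*(-4)))) = -520 - (-1)*(0 - ¼*(-¼)/(-1 - 8)) = -520 - (-1)*(0 - ¼*(-¼)/(-9)) = -520 - (-1)*(0 - ¼*(-¼)*(-⅑)) = -520 - (-1)*(0 - 1/144) = -520 - (-1)*(-1)/144 = -520 - 1*1/144 = -520 - 1/144 = -74881/144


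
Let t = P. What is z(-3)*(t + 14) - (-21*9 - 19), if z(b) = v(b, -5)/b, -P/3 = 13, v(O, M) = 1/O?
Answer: 1847/9 ≈ 205.22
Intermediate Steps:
P = -39 (P = -3*13 = -39)
t = -39
z(b) = b⁻² (z(b) = 1/(b*b) = b⁻²)
z(-3)*(t + 14) - (-21*9 - 19) = (-39 + 14)/(-3)² - (-21*9 - 19) = (⅑)*(-25) - (-189 - 19) = -25/9 - 1*(-208) = -25/9 + 208 = 1847/9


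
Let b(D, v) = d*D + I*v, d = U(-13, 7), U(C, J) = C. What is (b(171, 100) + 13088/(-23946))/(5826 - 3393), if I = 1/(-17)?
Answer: -453780191/495215253 ≈ -0.91633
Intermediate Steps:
I = -1/17 ≈ -0.058824
d = -13
b(D, v) = -13*D - v/17
(b(171, 100) + 13088/(-23946))/(5826 - 3393) = ((-13*171 - 1/17*100) + 13088/(-23946))/(5826 - 3393) = ((-2223 - 100/17) + 13088*(-1/23946))/2433 = (-37891/17 - 6544/11973)*(1/2433) = -453780191/203541*1/2433 = -453780191/495215253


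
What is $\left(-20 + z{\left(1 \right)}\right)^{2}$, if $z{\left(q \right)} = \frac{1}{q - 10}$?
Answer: $\frac{32761}{81} \approx 404.46$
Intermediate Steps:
$z{\left(q \right)} = \frac{1}{-10 + q}$
$\left(-20 + z{\left(1 \right)}\right)^{2} = \left(-20 + \frac{1}{-10 + 1}\right)^{2} = \left(-20 + \frac{1}{-9}\right)^{2} = \left(-20 - \frac{1}{9}\right)^{2} = \left(- \frac{181}{9}\right)^{2} = \frac{32761}{81}$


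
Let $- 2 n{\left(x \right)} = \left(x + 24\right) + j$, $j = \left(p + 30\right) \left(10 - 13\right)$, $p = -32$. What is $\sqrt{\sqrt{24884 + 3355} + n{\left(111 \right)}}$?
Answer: $\frac{\sqrt{-282 + 4 \sqrt{28239}}}{2} \approx 9.8765$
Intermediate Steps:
$j = 6$ ($j = \left(-32 + 30\right) \left(10 - 13\right) = \left(-2\right) \left(-3\right) = 6$)
$n{\left(x \right)} = -15 - \frac{x}{2}$ ($n{\left(x \right)} = - \frac{\left(x + 24\right) + 6}{2} = - \frac{\left(24 + x\right) + 6}{2} = - \frac{30 + x}{2} = -15 - \frac{x}{2}$)
$\sqrt{\sqrt{24884 + 3355} + n{\left(111 \right)}} = \sqrt{\sqrt{24884 + 3355} - \frac{141}{2}} = \sqrt{\sqrt{28239} - \frac{141}{2}} = \sqrt{- \frac{141}{2} + \sqrt{28239}}$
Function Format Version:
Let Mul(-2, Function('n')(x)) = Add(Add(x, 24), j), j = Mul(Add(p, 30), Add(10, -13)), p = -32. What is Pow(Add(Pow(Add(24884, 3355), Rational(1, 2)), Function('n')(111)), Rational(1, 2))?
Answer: Mul(Rational(1, 2), Pow(Add(-282, Mul(4, Pow(28239, Rational(1, 2)))), Rational(1, 2))) ≈ 9.8765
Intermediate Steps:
j = 6 (j = Mul(Add(-32, 30), Add(10, -13)) = Mul(-2, -3) = 6)
Function('n')(x) = Add(-15, Mul(Rational(-1, 2), x)) (Function('n')(x) = Mul(Rational(-1, 2), Add(Add(x, 24), 6)) = Mul(Rational(-1, 2), Add(Add(24, x), 6)) = Mul(Rational(-1, 2), Add(30, x)) = Add(-15, Mul(Rational(-1, 2), x)))
Pow(Add(Pow(Add(24884, 3355), Rational(1, 2)), Function('n')(111)), Rational(1, 2)) = Pow(Add(Pow(Add(24884, 3355), Rational(1, 2)), Add(-15, Mul(Rational(-1, 2), 111))), Rational(1, 2)) = Pow(Add(Pow(28239, Rational(1, 2)), Add(-15, Rational(-111, 2))), Rational(1, 2)) = Pow(Add(Pow(28239, Rational(1, 2)), Rational(-141, 2)), Rational(1, 2)) = Pow(Add(Rational(-141, 2), Pow(28239, Rational(1, 2))), Rational(1, 2))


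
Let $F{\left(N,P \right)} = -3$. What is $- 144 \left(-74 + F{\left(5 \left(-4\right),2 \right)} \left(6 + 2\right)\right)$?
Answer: $14112$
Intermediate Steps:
$- 144 \left(-74 + F{\left(5 \left(-4\right),2 \right)} \left(6 + 2\right)\right) = - 144 \left(-74 - 3 \left(6 + 2\right)\right) = - 144 \left(-74 - 24\right) = \left(-144\right) \left(-98\right) = 14112$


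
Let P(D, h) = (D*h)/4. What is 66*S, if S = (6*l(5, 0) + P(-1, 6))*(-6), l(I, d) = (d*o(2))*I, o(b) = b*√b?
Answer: 594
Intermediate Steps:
P(D, h) = D*h/4 (P(D, h) = (D*h)*(¼) = D*h/4)
o(b) = b^(3/2)
l(I, d) = 2*I*d*√2 (l(I, d) = (d*2^(3/2))*I = (d*(2*√2))*I = (2*d*√2)*I = 2*I*d*√2)
S = 9 (S = (6*(2*5*0*√2) + (¼)*(-1)*6)*(-6) = (6*0 - 3/2)*(-6) = (0 - 3/2)*(-6) = -3/2*(-6) = 9)
66*S = 66*9 = 594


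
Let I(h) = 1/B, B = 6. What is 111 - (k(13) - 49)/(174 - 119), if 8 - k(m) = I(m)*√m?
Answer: 6146/55 + √13/330 ≈ 111.76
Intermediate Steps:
I(h) = ⅙ (I(h) = 1/6 = ⅙)
k(m) = 8 - √m/6
111 - (k(13) - 49)/(174 - 119) = 111 - ((8 - √13/6) - 49)/(174 - 119) = 111 - (-41 - √13/6)/55 = 111 - (-41/55 - √13/330) = 111 + (41/55 + √13/330) = 6146/55 + √13/330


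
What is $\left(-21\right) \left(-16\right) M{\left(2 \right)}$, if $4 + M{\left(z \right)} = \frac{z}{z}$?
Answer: $-1008$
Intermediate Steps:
$M{\left(z \right)} = -3$ ($M{\left(z \right)} = -4 + \frac{z}{z} = -4 + 1 = -3$)
$\left(-21\right) \left(-16\right) M{\left(2 \right)} = \left(-21\right) \left(-16\right) \left(-3\right) = 336 \left(-3\right) = -1008$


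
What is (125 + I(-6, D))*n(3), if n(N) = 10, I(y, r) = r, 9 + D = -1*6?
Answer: 1100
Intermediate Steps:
D = -15 (D = -9 - 1*6 = -9 - 6 = -15)
(125 + I(-6, D))*n(3) = (125 - 15)*10 = 110*10 = 1100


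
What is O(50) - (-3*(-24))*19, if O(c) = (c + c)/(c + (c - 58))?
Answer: -28678/21 ≈ -1365.6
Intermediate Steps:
O(c) = 2*c/(-58 + 2*c) (O(c) = (2*c)/(c + (-58 + c)) = (2*c)/(-58 + 2*c) = 2*c/(-58 + 2*c))
O(50) - (-3*(-24))*19 = 50/(-29 + 50) - (-3*(-24))*19 = 50/21 - 72*19 = 50*(1/21) - 1*1368 = 50/21 - 1368 = -28678/21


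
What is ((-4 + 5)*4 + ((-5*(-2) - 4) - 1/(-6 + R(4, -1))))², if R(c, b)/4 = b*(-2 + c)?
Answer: 19881/196 ≈ 101.43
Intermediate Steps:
R(c, b) = 4*b*(-2 + c) (R(c, b) = 4*(b*(-2 + c)) = 4*b*(-2 + c))
((-4 + 5)*4 + ((-5*(-2) - 4) - 1/(-6 + R(4, -1))))² = ((-4 + 5)*4 + ((-5*(-2) - 4) - 1/(-6 + 4*(-1)*(-2 + 4))))² = (1*4 + ((10 - 4) - 1/(-6 + 4*(-1)*2)))² = (4 + (6 - 1/(-6 - 8)))² = (4 + (6 - 1/(-14)))² = (4 + (6 - 1*(-1/14)))² = (4 + (6 + 1/14))² = (4 + 85/14)² = (141/14)² = 19881/196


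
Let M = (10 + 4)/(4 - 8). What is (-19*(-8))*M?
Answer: -532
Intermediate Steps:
M = -7/2 (M = 14/(-4) = 14*(-¼) = -7/2 ≈ -3.5000)
(-19*(-8))*M = -19*(-8)*(-7/2) = 152*(-7/2) = -532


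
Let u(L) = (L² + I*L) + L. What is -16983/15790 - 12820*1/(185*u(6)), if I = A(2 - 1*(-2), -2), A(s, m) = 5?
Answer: -5358017/2629035 ≈ -2.0380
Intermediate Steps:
I = 5
u(L) = L² + 6*L (u(L) = (L² + 5*L) + L = L² + 6*L)
-16983/15790 - 12820*1/(185*u(6)) = -16983/15790 - 12820*1/(1110*(6 + 6)) = -16983*1/15790 - 12820/((5*(6*12))*37) = -16983/15790 - 12820/((5*72)*37) = -16983/15790 - 12820/(360*37) = -16983/15790 - 12820/13320 = -16983/15790 - 12820*1/13320 = -16983/15790 - 641/666 = -5358017/2629035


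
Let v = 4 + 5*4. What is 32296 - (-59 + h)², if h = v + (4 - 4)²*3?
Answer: 31071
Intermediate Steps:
v = 24 (v = 4 + 20 = 24)
h = 24 (h = 24 + (4 - 4)²*3 = 24 + 0²*3 = 24 + 0*3 = 24 + 0 = 24)
32296 - (-59 + h)² = 32296 - (-59 + 24)² = 32296 - 1*(-35)² = 32296 - 1*1225 = 32296 - 1225 = 31071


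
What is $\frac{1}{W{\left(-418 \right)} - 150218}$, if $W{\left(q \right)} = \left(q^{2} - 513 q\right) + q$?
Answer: $\frac{1}{238522} \approx 4.1925 \cdot 10^{-6}$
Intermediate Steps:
$W{\left(q \right)} = q^{2} - 512 q$
$\frac{1}{W{\left(-418 \right)} - 150218} = \frac{1}{- 418 \left(-512 - 418\right) - 150218} = \frac{1}{\left(-418\right) \left(-930\right) - 150218} = \frac{1}{388740 - 150218} = \frac{1}{238522}$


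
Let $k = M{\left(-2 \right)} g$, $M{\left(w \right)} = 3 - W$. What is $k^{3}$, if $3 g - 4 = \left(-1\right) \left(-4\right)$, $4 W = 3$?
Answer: $216$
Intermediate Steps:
$W = \frac{3}{4}$ ($W = \frac{1}{4} \cdot 3 = \frac{3}{4} \approx 0.75$)
$M{\left(w \right)} = \frac{9}{4}$ ($M{\left(w \right)} = 3 - \frac{3}{4} = \frac{9}{4}$)
$g = \frac{8}{3}$ ($g = \frac{4}{3} + \frac{\left(-1\right) \left(-4\right)}{3} = \frac{4}{3} + \frac{1}{3} \cdot 4 = \frac{4}{3} + \frac{4}{3} = \frac{8}{3} \approx 2.6667$)
$k = 6$ ($k = \frac{9}{4} \cdot \frac{8}{3} = 6$)
$k^{3} = 6^{3} = 216$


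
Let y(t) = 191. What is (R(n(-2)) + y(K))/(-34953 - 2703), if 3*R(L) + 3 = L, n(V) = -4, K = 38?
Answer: -283/56484 ≈ -0.0050103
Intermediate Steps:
R(L) = -1 + L/3
(R(n(-2)) + y(K))/(-34953 - 2703) = ((-1 + (⅓)*(-4)) + 191)/(-34953 - 2703) = ((-1 - 4/3) + 191)/(-37656) = (-7/3 + 191)*(-1/37656) = (566/3)*(-1/37656) = -283/56484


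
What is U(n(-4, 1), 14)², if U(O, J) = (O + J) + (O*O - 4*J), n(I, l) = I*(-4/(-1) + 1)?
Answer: 114244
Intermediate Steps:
n(I, l) = 5*I (n(I, l) = I*(-4*(-1) + 1) = I*(4 + 1) = I*5 = 5*I)
U(O, J) = O + O² - 3*J (U(O, J) = (J + O) + (O² - 4*J) = O + O² - 3*J)
U(n(-4, 1), 14)² = (5*(-4) + (5*(-4))² - 3*14)² = (-20 + (-20)² - 42)² = (-20 + 400 - 42)² = 338² = 114244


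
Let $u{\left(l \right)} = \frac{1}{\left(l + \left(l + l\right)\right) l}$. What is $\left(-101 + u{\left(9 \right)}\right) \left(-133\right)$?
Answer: $\frac{3264086}{243} \approx 13432.0$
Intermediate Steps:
$u{\left(l \right)} = \frac{1}{3 l^{2}}$ ($u{\left(l \right)} = \frac{1}{\left(l + 2 l\right) l} = \frac{1}{3 l l} = \frac{\frac{1}{3} \frac{1}{l}}{l} = \frac{1}{3 l^{2}}$)
$\left(-101 + u{\left(9 \right)}\right) \left(-133\right) = \left(-101 + \frac{1}{3 \cdot 81}\right) \left(-133\right) = \left(-101 + \frac{1}{3} \cdot \frac{1}{81}\right) \left(-133\right) = \left(-101 + \frac{1}{243}\right) \left(-133\right) = \left(- \frac{24542}{243}\right) \left(-133\right) = \frac{3264086}{243}$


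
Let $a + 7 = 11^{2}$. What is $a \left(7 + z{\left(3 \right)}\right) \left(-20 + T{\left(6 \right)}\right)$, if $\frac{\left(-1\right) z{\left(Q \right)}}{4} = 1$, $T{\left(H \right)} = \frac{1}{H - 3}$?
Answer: $-6726$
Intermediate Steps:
$a = 114$ ($a = -7 + 11^{2} = -7 + 121 = 114$)
$T{\left(H \right)} = \frac{1}{-3 + H}$
$z{\left(Q \right)} = -4$ ($z{\left(Q \right)} = \left(-4\right) 1 = -4$)
$a \left(7 + z{\left(3 \right)}\right) \left(-20 + T{\left(6 \right)}\right) = 114 \left(7 - 4\right) \left(-20 + \frac{1}{-3 + 6}\right) = 114 \cdot 3 \left(-20 + \frac{1}{3}\right) = 114 \cdot 3 \left(- \frac{59}{3}\right) = 114 \left(-59\right) = -6726$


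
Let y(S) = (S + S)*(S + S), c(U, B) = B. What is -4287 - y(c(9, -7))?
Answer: -4483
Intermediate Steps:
y(S) = 4*S² (y(S) = (2*S)*(2*S) = 4*S²)
-4287 - y(c(9, -7)) = -4287 - 4*(-7)² = -4287 - 4*49 = -4287 - 1*196 = -4287 - 196 = -4483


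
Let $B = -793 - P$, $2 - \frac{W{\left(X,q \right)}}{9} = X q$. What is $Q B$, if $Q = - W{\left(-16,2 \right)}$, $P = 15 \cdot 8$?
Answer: $279378$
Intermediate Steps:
$W{\left(X,q \right)} = 18 - 9 X q$
$P = 120$
$B = -913$ ($B = -793 - 120 = -913$)
$Q = -306$ ($Q = - (18 - \left(-144\right) 2) = - (18 + 288) = \left(-1\right) 306 = -306$)
$Q B = \left(-306\right) \left(-913\right) = 279378$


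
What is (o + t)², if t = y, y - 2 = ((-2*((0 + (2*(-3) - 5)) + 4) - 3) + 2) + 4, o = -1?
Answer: 324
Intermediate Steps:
y = 19 (y = 2 + (((-2*((0 + (2*(-3) - 5)) + 4) - 3) + 2) + 4) = 2 + (((-2*((0 + (-6 - 5)) + 4) - 3) + 2) + 4) = 2 + (((-2*((0 - 11) + 4) - 3) + 2) + 4) = 2 + (((-2*(-11 + 4) - 3) + 2) + 4) = 2 + (((-2*(-7) - 3) + 2) + 4) = 2 + (((14 - 3) + 2) + 4) = 2 + ((11 + 2) + 4) = 2 + (13 + 4) = 2 + 17 = 19)
t = 19
(o + t)² = (-1 + 19)² = 18² = 324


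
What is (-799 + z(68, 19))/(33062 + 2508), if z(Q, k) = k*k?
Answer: -219/17785 ≈ -0.012314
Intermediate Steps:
z(Q, k) = k²
(-799 + z(68, 19))/(33062 + 2508) = (-799 + 19²)/(33062 + 2508) = (-799 + 361)/35570 = -438*1/35570 = -219/17785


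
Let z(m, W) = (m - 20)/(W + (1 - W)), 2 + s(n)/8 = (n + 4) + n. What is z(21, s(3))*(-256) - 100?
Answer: -356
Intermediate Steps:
s(n) = 16 + 16*n (s(n) = -16 + 8*((n + 4) + n) = -16 + 8*((4 + n) + n) = -16 + 8*(4 + 2*n) = -16 + (32 + 16*n) = 16 + 16*n)
z(m, W) = -20 + m (z(m, W) = (-20 + m)/1 = (-20 + m)*1 = -20 + m)
z(21, s(3))*(-256) - 100 = (-20 + 21)*(-256) - 100 = 1*(-256) - 100 = -256 - 100 = -356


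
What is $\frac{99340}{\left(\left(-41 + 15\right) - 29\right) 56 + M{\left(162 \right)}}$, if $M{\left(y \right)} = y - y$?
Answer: $- \frac{4967}{154} \approx -32.253$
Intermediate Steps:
$M{\left(y \right)} = 0$
$\frac{99340}{\left(\left(-41 + 15\right) - 29\right) 56 + M{\left(162 \right)}} = \frac{99340}{\left(\left(-41 + 15\right) - 29\right) 56 + 0} = \frac{99340}{\left(-26 - 29\right) 56 + 0} = \frac{99340}{\left(-55\right) 56 + 0} = \frac{99340}{-3080 + 0} = \frac{99340}{-3080} = 99340 \left(- \frac{1}{3080}\right) = - \frac{4967}{154}$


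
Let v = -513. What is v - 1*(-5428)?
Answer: 4915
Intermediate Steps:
v - 1*(-5428) = -513 - 1*(-5428) = -513 + 5428 = 4915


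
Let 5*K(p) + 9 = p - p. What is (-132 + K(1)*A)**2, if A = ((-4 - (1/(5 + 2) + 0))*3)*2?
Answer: 9326916/1225 ≈ 7613.8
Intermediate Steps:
K(p) = -9/5 (K(p) = -9/5 + (p - p)/5 = -9/5 + (1/5)*0 = -9/5 + 0 = -9/5)
A = -174/7 (A = ((-4 - (1/7 + 0))*3)*2 = ((-4 - 1*1/7)*3)*2 = ((-4 - 1/7)*3)*2 = -29/7*3*2 = -87/7*2 = -174/7 ≈ -24.857)
(-132 + K(1)*A)**2 = (-132 - 9/5*(-174/7))**2 = (-132 + 1566/35)**2 = (-3054/35)**2 = 9326916/1225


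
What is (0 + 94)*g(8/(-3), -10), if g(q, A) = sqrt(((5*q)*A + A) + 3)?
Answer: 94*sqrt(1137)/3 ≈ 1056.5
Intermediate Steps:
g(q, A) = sqrt(3 + A + 5*A*q) (g(q, A) = sqrt((5*A*q + A) + 3) = sqrt((A + 5*A*q) + 3) = sqrt(3 + A + 5*A*q))
(0 + 94)*g(8/(-3), -10) = (0 + 94)*sqrt(3 - 10 + 5*(-10)*(8/(-3))) = 94*sqrt(3 - 10 + 5*(-10)*(8*(-1/3))) = 94*sqrt(3 - 10 + 5*(-10)*(-8/3)) = 94*sqrt(3 - 10 + 400/3) = 94*sqrt(379/3) = 94*(sqrt(1137)/3) = 94*sqrt(1137)/3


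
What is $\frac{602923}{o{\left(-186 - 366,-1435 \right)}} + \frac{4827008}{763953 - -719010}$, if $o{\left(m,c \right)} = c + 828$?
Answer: $- \frac{891182506993}{900158541} \approx -990.03$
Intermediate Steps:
$o{\left(m,c \right)} = 828 + c$
$\frac{602923}{o{\left(-186 - 366,-1435 \right)}} + \frac{4827008}{763953 - -719010} = \frac{602923}{828 - 1435} + \frac{4827008}{763953 - -719010} = \frac{602923}{-607} + \frac{4827008}{763953 + 719010} = 602923 \left(- \frac{1}{607}\right) + \frac{4827008}{1482963} = - \frac{602923}{607} + 4827008 \cdot \frac{1}{1482963} = - \frac{602923}{607} + \frac{4827008}{1482963} = - \frac{891182506993}{900158541}$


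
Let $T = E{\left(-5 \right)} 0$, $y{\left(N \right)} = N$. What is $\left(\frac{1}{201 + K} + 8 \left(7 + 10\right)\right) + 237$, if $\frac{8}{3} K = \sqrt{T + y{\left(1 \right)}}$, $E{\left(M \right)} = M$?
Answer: $\frac{600911}{1611} \approx 373.0$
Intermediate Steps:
$T = 0$ ($T = \left(-5\right) 0 = 0$)
$K = \frac{3}{8}$ ($K = \frac{3 \sqrt{0 + 1}}{8} = \frac{3 \sqrt{1}}{8} = \frac{3}{8} \cdot 1 = \frac{3}{8} \approx 0.375$)
$\left(\frac{1}{201 + K} + 8 \left(7 + 10\right)\right) + 237 = \left(\frac{1}{201 + \frac{3}{8}} + 8 \left(7 + 10\right)\right) + 237 = \left(\frac{1}{\frac{1611}{8}} + 8 \cdot 17\right) + 237 = \left(\frac{8}{1611} + 136\right) + 237 = \frac{219104}{1611} + 237 = \frac{600911}{1611}$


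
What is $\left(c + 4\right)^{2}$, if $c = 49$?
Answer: $2809$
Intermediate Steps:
$\left(c + 4\right)^{2} = \left(49 + 4\right)^{2} = 53^{2} = 2809$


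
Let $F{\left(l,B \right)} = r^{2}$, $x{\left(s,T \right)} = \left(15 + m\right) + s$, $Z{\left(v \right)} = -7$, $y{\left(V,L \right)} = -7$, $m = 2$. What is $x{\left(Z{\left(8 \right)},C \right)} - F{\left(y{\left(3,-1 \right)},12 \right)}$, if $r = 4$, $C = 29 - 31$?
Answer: $-6$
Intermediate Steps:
$C = -2$ ($C = 29 - 31 = -2$)
$x{\left(s,T \right)} = 17 + s$ ($x{\left(s,T \right)} = \left(15 + 2\right) + s = 17 + s$)
$F{\left(l,B \right)} = 16$ ($F{\left(l,B \right)} = 4^{2} = 16$)
$x{\left(Z{\left(8 \right)},C \right)} - F{\left(y{\left(3,-1 \right)},12 \right)} = \left(17 - 7\right) - 16 = 10 - 16 = -6$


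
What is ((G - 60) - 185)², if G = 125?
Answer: 14400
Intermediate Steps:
((G - 60) - 185)² = ((125 - 60) - 185)² = (65 - 185)² = (-120)² = 14400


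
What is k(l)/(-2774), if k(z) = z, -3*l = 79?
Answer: 79/8322 ≈ 0.0094929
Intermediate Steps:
l = -79/3 (l = -⅓*79 = -79/3 ≈ -26.333)
k(l)/(-2774) = -79/3/(-2774) = -79/3*(-1/2774) = 79/8322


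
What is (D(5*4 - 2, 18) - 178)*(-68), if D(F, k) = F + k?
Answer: 9656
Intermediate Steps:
(D(5*4 - 2, 18) - 178)*(-68) = (((5*4 - 2) + 18) - 178)*(-68) = (((20 - 2) + 18) - 178)*(-68) = ((18 + 18) - 178)*(-68) = (36 - 178)*(-68) = -142*(-68) = 9656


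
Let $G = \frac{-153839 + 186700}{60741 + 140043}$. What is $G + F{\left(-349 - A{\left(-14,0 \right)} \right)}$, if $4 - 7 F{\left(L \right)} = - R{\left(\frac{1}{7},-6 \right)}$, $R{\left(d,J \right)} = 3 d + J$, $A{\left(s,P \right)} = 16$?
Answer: $- \frac{598435}{9838416} \approx -0.060826$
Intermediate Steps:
$R{\left(d,J \right)} = J + 3 d$
$F{\left(L \right)} = - \frac{11}{49}$ ($F{\left(L \right)} = \frac{4}{7} - \frac{\left(-1\right) \left(-6 + \frac{3}{7}\right)}{7} = \frac{4}{7} - \frac{\left(-1\right) \left(- \frac{39}{7}\right)}{7} = \frac{4}{7} - \frac{39}{49} = - \frac{11}{49}$)
$G = \frac{32861}{200784} \approx 0.16366$
$G + F{\left(-349 - A{\left(-14,0 \right)} \right)} = \frac{32861}{200784} - \frac{11}{49} = - \frac{598435}{9838416}$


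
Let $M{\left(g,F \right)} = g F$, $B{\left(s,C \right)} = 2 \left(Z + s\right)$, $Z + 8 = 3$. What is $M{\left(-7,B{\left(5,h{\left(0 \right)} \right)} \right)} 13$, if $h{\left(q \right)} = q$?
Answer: $0$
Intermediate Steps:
$Z = -5$ ($Z = -8 + 3 = -5$)
$B{\left(s,C \right)} = -10 + 2 s$ ($B{\left(s,C \right)} = 2 \left(-5 + s\right) = -10 + 2 s$)
$M{\left(g,F \right)} = F g$
$M{\left(-7,B{\left(5,h{\left(0 \right)} \right)} \right)} 13 = \left(-10 + 2 \cdot 5\right) \left(-7\right) 13 = \left(-10 + 10\right) \left(-7\right) 13 = 0 \left(-7\right) 13 = 0 \cdot 13 = 0$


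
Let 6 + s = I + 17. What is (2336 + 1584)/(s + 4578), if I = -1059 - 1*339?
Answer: 3920/3191 ≈ 1.2285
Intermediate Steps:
I = -1398 (I = -1059 - 339 = -1398)
s = -1387 (s = -6 + (-1398 + 17) = -6 - 1381 = -1387)
(2336 + 1584)/(s + 4578) = (2336 + 1584)/(-1387 + 4578) = 3920/3191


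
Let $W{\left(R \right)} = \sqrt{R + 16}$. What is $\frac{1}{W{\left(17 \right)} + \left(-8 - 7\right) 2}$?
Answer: $- \frac{10}{289} - \frac{\sqrt{33}}{867} \approx -0.041228$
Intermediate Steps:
$W{\left(R \right)} = \sqrt{16 + R}$
$\frac{1}{W{\left(17 \right)} + \left(-8 - 7\right) 2} = \frac{1}{\sqrt{16 + 17} + \left(-8 - 7\right) 2} = \frac{1}{\sqrt{33} - 30} = \frac{1}{-30 + \sqrt{33}}$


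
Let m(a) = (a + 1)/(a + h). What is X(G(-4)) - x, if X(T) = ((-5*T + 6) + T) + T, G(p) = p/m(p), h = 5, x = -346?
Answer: 348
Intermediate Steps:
m(a) = (1 + a)/(5 + a) (m(a) = (a + 1)/(a + 5) = (1 + a)/(5 + a))
G(p) = p*(5 + p)/(1 + p) (G(p) = p/(((1 + p)/(5 + p))) = p*((5 + p)/(1 + p)) = p*(5 + p)/(1 + p))
X(T) = 6 - 3*T (X(T) = ((6 - 5*T) + T) + T = (6 - 4*T) + T = 6 - 3*T)
X(G(-4)) - x = (6 - (-12)*(5 - 4)/(1 - 4)) - 1*(-346) = (6 - (-12)/(-3)) + 346 = (6 - (-12)*(-1)/3) + 346 = (6 - 3*4/3) + 346 = (6 - 4) + 346 = 2 + 346 = 348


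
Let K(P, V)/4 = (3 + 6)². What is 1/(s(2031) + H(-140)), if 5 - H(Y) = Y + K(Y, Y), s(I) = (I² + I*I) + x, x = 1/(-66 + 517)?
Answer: 451/3720634094 ≈ 1.2122e-7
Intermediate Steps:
x = 1/451 ≈ 0.0022173
K(P, V) = 324 (K(P, V) = 4*(3 + 6)² = 4*9² = 4*81 = 324)
s(I) = 1/451 + 2*I² (s(I) = (I² + I*I) + 1/451 = (I² + I²) + 1/451 = 2*I² + 1/451 = 1/451 + 2*I²)
H(Y) = -319 - Y (H(Y) = 5 - (Y + 324) = 5 - (324 + Y) = 5 + (-324 - Y) = -319 - Y)
1/(s(2031) + H(-140)) = 1/((1/451 + 2*2031²) + (-319 - 1*(-140))) = 1/((1/451 + 2*4124961) + (-319 + 140)) = 1/((1/451 + 8249922) - 179) = 1/(3720714823/451 - 179) = 1/(3720634094/451) = 451/3720634094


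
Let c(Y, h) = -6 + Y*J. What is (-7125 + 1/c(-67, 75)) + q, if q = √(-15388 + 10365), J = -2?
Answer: -911999/128 + I*√5023 ≈ -7125.0 + 70.873*I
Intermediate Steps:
c(Y, h) = -6 - 2*Y (c(Y, h) = -6 + Y*(-2) = -6 - 2*Y)
q = I*√5023 (q = √(-5023) = I*√5023 ≈ 70.873*I)
(-7125 + 1/c(-67, 75)) + q = (-7125 + 1/(-6 - 2*(-67))) + I*√5023 = (-7125 + 1/(-6 + 134)) + I*√5023 = (-7125 + 1/128) + I*√5023 = -911999/128 + I*√5023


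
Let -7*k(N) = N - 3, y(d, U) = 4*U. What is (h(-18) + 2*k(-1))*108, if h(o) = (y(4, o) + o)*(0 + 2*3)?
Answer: -407376/7 ≈ -58197.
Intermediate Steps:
k(N) = 3/7 - N/7 (k(N) = -(N - 3)/7 = -(-3 + N)/7 = 3/7 - N/7)
h(o) = 30*o (h(o) = (4*o + o)*(0 + 2*3) = (5*o)*(0 + 6) = (5*o)*6 = 30*o)
(h(-18) + 2*k(-1))*108 = (30*(-18) + 2*(3/7 - 1/7*(-1)))*108 = (-540 + 2*(3/7 + 1/7))*108 = (-540 + 2*(4/7))*108 = (-540 + 8/7)*108 = -3772/7*108 = -407376/7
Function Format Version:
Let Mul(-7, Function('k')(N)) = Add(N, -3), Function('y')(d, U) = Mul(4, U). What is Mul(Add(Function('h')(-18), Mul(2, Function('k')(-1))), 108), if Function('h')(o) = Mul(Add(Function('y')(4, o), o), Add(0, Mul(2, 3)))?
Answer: Rational(-407376, 7) ≈ -58197.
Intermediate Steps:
Function('k')(N) = Add(Rational(3, 7), Mul(Rational(-1, 7), N)) (Function('k')(N) = Mul(Rational(-1, 7), Add(N, -3)) = Mul(Rational(-1, 7), Add(-3, N)) = Add(Rational(3, 7), Mul(Rational(-1, 7), N)))
Function('h')(o) = Mul(30, o) (Function('h')(o) = Mul(Add(Mul(4, o), o), Add(0, Mul(2, 3))) = Mul(Mul(5, o), Add(0, 6)) = Mul(Mul(5, o), 6) = Mul(30, o))
Mul(Add(Function('h')(-18), Mul(2, Function('k')(-1))), 108) = Mul(Add(Mul(30, -18), Mul(2, Add(Rational(3, 7), Mul(Rational(-1, 7), -1)))), 108) = Mul(Add(-540, Mul(2, Add(Rational(3, 7), Rational(1, 7)))), 108) = Mul(Add(-540, Mul(2, Rational(4, 7))), 108) = Mul(Add(-540, Rational(8, 7)), 108) = Mul(Rational(-3772, 7), 108) = Rational(-407376, 7)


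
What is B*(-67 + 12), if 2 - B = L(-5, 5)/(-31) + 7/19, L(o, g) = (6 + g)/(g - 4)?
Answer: -64350/589 ≈ -109.25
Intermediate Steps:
L(o, g) = (6 + g)/(-4 + g)
B = 1170/589 (B = 2 - (((6 + 5)/(-4 + 5))/(-31) + 7/19) = 2 - ((11/1)*(-1/31) + 7*(1/19)) = 2 - ((1*11)*(-1/31) + 7/19) = 2 - (11*(-1/31) + 7/19) = 2 - (-11/31 + 7/19) = 2 - 1*8/589 = 2 - 8/589 = 1170/589 ≈ 1.9864)
B*(-67 + 12) = 1170*(-67 + 12)/589 = (1170/589)*(-55) = -64350/589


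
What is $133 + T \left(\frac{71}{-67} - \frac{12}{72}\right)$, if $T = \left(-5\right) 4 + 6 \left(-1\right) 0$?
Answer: $\frac{31663}{201} \approx 157.53$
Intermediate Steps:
$T = -20$ ($T = -20 - 0 = -20 + 0 = -20$)
$133 + T \left(\frac{71}{-67} - \frac{12}{72}\right) = 133 - 20 \left(\frac{71}{-67} - \frac{12}{72}\right) = 133 - 20 \left(71 \left(- \frac{1}{67}\right) - \frac{1}{6}\right) = 133 - 20 \left(- \frac{71}{67} - \frac{1}{6}\right) = 133 - - \frac{4930}{201} = 133 + \frac{4930}{201} = \frac{31663}{201}$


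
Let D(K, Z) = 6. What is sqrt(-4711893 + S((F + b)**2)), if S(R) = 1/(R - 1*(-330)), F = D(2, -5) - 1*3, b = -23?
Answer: I*sqrt(2510967778970)/730 ≈ 2170.7*I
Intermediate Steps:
F = 3 (F = 6 - 1*3 = 6 - 3 = 3)
S(R) = 1/(330 + R) (S(R) = 1/(R + 330) = 1/(330 + R))
sqrt(-4711893 + S((F + b)**2)) = sqrt(-4711893 + 1/(330 + (3 - 23)**2)) = sqrt(-4711893 + 1/(330 + (-20)**2)) = sqrt(-4711893 + 1/(330 + 400)) = sqrt(-4711893 + 1/730) = sqrt(-3439681889/730) = I*sqrt(2510967778970)/730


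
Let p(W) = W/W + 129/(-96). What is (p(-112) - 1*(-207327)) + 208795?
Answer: 13315893/32 ≈ 4.1612e+5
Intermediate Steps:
p(W) = -11/32 (p(W) = 1 + 129*(-1/96) = 1 - 43/32 = -11/32)
(p(-112) - 1*(-207327)) + 208795 = (-11/32 - 1*(-207327)) + 208795 = (-11/32 + 207327) + 208795 = 6634453/32 + 208795 = 13315893/32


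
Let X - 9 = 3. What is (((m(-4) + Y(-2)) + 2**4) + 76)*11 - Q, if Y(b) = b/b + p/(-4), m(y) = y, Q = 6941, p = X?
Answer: -5995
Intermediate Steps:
X = 12 (X = 9 + 3 = 12)
p = 12
Y(b) = -2 (Y(b) = b/b + 12/(-4) = 1 + 12*(-1/4) = 1 - 3 = -2)
(((m(-4) + Y(-2)) + 2**4) + 76)*11 - Q = (((-4 - 2) + 2**4) + 76)*11 - 1*6941 = ((-6 + 16) + 76)*11 - 6941 = (10 + 76)*11 - 6941 = 86*11 - 6941 = 946 - 6941 = -5995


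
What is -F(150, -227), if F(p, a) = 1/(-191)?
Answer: 1/191 ≈ 0.0052356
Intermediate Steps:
F(p, a) = -1/191
-F(150, -227) = -1*(-1/191) = 1/191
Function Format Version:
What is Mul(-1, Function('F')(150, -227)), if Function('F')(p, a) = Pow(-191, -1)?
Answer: Rational(1, 191) ≈ 0.0052356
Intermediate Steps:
Function('F')(p, a) = Rational(-1, 191)
Mul(-1, Function('F')(150, -227)) = Mul(-1, Rational(-1, 191)) = Rational(1, 191)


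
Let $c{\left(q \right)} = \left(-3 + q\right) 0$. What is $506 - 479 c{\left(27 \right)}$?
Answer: $506$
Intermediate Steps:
$c{\left(q \right)} = 0$
$506 - 479 c{\left(27 \right)} = 506 - 0 = 506 + 0 = 506$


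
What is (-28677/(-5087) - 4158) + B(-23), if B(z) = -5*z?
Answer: -20538064/5087 ≈ -4037.4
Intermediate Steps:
(-28677/(-5087) - 4158) + B(-23) = (-28677/(-5087) - 4158) - 5*(-23) = (-28677*(-1/5087) - 4158) + 115 = (28677/5087 - 4158) + 115 = -21123069/5087 + 115 = -20538064/5087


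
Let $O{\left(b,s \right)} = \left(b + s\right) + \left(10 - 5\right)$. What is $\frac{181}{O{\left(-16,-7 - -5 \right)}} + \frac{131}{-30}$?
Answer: $- \frac{7133}{390} \approx -18.29$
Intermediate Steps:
$O{\left(b,s \right)} = 5 + b + s$ ($O{\left(b,s \right)} = \left(b + s\right) + \left(10 - 5\right) = \left(b + s\right) + 5 = 5 + b + s$)
$\frac{181}{O{\left(-16,-7 - -5 \right)}} + \frac{131}{-30} = \frac{181}{5 - 16 - 2} + \frac{131}{-30} = \frac{181}{5 - 16 + \left(-7 + 5\right)} + 131 \left(- \frac{1}{30}\right) = \frac{181}{5 - 16 - 2} - \frac{131}{30} = \frac{181}{-13} - \frac{131}{30} = 181 \left(- \frac{1}{13}\right) - \frac{131}{30} = - \frac{181}{13} - \frac{131}{30} = - \frac{7133}{390}$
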